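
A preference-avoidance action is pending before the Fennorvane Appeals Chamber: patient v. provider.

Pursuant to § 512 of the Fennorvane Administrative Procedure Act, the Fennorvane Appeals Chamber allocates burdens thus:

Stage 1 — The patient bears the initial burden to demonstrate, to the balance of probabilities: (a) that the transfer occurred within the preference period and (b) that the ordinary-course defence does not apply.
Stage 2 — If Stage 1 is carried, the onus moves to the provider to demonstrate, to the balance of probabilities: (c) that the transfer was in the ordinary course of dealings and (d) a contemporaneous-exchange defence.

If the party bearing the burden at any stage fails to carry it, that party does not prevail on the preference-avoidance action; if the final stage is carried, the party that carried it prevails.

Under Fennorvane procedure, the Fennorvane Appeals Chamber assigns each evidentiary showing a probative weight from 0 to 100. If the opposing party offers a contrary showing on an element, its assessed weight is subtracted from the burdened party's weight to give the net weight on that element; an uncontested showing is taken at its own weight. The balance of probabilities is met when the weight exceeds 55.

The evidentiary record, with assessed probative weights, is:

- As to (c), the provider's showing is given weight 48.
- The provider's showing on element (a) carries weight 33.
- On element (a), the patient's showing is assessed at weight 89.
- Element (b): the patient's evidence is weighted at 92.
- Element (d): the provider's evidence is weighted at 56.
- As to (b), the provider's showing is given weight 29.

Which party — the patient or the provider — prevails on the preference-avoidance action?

patient

At Stage 1 the patient must meet the balance of probabilities (weight exceeds 55): on (a) the weight is 89 less the opposing 33 gives net 56, which does exceed 55, so (a) meets the standard; on (b) the weight is 92 less the opposing 29 gives net 63, > 55, so (b) meets the standard.
  Stage 1 is satisfied; the onus moves to the provider.
At Stage 2 the provider must meet the balance of probabilities (weight exceeds 55): on (c) the weight is 48, ≤ 55, so (c) does not meet the standard; on (d) the weight is 56, > 55, so (d) meets the standard.
  The provider does not carry Stage 2.
The patient prevails.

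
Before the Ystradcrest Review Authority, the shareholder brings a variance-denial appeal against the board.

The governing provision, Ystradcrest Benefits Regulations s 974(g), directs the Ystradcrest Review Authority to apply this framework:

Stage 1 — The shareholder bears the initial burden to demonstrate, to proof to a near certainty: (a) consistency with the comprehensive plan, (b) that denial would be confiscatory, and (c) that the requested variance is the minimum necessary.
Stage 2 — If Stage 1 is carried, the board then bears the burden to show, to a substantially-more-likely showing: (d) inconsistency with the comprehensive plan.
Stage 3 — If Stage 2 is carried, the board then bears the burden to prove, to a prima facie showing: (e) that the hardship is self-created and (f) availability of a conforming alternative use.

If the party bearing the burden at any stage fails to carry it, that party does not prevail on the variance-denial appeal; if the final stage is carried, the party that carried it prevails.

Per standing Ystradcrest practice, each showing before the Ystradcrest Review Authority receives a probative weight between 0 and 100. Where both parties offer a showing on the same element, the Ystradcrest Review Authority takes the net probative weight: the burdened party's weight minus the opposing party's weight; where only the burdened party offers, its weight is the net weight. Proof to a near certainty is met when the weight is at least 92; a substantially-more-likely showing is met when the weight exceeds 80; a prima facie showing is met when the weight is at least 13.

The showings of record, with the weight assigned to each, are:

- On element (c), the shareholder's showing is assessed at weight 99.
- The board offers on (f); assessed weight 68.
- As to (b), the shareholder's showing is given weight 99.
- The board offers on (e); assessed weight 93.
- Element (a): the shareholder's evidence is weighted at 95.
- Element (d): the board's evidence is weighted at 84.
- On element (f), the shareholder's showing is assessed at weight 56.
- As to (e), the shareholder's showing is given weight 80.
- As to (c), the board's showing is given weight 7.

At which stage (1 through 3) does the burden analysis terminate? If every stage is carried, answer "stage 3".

Stage 1 — burden on shareholder; standard: proof to a near certainty (weight is at least 92).
    (a): 95 ≥ 92 [met]
    (b): 99 ≥ 92 [met]
    (c): 99 − 7 = 92 ≥ 92 [met]
  Stage 1 carried; the burden shifts to the board.
Stage 2 — burden on board; standard: a substantially-more-likely showing (weight exceeds 80).
    (d): 84 > 80 [met]
  Stage 2 is satisfied; the board continues to bear the burden.
Stage 3 — burden on board; standard: a prima facie showing (weight is at least 13).
    (e): 93 − 80 = 13 ≥ 13 [met]
    (f): 68 − 56 = 12 < 13 [not met]
  The board does not carry Stage 3.
The analysis ends at Stage 3; the shareholder prevails.

stage 3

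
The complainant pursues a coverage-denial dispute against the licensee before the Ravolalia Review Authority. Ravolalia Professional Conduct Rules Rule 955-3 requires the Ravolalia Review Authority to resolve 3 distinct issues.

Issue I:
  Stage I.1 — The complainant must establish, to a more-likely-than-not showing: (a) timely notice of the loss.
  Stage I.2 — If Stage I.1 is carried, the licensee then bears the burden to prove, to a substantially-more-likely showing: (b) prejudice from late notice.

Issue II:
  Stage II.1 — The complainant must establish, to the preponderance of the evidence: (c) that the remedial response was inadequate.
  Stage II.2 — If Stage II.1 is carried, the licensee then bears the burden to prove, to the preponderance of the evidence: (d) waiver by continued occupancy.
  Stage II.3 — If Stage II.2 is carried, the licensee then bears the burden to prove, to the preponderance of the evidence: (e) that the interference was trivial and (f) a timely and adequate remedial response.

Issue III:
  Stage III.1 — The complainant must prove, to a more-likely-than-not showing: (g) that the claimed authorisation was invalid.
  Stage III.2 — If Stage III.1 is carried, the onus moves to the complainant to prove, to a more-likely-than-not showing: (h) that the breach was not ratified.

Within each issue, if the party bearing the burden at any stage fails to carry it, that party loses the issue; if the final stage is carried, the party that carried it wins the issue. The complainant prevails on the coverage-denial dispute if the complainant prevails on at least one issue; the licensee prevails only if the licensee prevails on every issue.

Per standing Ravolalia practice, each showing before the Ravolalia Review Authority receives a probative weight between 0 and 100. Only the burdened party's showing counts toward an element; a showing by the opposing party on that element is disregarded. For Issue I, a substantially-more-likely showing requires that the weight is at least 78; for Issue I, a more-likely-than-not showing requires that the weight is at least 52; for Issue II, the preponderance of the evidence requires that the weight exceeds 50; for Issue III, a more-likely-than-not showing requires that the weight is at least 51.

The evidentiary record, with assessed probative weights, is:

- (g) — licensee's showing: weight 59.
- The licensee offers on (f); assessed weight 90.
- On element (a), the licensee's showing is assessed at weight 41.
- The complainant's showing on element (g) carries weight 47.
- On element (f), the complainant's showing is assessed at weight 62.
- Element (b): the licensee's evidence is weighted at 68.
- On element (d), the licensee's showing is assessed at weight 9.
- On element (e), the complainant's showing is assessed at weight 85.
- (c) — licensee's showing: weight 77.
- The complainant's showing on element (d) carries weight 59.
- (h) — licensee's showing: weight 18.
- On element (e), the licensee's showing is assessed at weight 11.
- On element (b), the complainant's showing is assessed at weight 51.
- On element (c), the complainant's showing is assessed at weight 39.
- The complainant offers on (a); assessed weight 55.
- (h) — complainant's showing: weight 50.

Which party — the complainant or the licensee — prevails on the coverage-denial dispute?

— Issue I —
Stage I.1 — burden on complainant; standard: a more-likely-than-not showing (weight is at least 52).
    (a): 55 (licensee's 41 disregarded) ≥ 52 [met]
  Stage I.1 is satisfied; the onus moves to the licensee.
Stage I.2 — burden on licensee; standard: a substantially-more-likely showing (weight is at least 78).
    (b): 68 (complainant's 51 disregarded) < 78 [not met]
  The licensee does not carry Stage I.2.
The complainant prevails on this issue.
— Issue II —
Stage II.1 (complainant, the preponderance of the evidence, weight exceeds 50): (c) 39 (licensee's 77 disregarded) ≤ 50 — fails.
  The complainant does not carry Stage II.1.
The licensee prevails on this issue.
— Issue III —
At Stage III.1 the complainant must meet a more-likely-than-not showing (weight is at least 51): on (g) the weight is 47 (the licensee's 59 is given no effect), < 51, so (g) does not meet the standard.
  Not every element is met, so the complainant fails to carry Stage III.1.
The analysis ends at Stage III.1; the licensee prevails on this issue.
Per-issue: Issue I → complainant; Issue II → licensee; Issue III → licensee. The complainant must prevail on at least one issue; overall, the complainant prevails.

complainant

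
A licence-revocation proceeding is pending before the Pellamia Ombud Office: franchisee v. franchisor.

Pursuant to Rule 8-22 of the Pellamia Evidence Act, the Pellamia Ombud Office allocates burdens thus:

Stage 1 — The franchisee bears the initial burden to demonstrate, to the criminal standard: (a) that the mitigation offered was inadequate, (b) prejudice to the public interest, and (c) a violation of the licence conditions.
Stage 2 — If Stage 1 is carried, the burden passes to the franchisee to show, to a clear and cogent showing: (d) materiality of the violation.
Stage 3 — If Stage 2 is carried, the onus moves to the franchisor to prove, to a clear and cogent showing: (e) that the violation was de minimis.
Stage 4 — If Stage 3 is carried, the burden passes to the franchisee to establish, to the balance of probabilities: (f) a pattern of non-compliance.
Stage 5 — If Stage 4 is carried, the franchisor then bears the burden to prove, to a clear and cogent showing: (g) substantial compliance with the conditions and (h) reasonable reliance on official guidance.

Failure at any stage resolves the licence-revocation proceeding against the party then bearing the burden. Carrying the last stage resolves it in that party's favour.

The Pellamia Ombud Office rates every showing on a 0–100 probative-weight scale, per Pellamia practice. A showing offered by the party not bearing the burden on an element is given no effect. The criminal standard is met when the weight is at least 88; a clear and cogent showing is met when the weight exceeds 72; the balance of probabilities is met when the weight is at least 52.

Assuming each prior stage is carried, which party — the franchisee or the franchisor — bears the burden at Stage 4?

Stage 4's rule assigns the burden to the franchisee (to the balance of probabilities).

franchisee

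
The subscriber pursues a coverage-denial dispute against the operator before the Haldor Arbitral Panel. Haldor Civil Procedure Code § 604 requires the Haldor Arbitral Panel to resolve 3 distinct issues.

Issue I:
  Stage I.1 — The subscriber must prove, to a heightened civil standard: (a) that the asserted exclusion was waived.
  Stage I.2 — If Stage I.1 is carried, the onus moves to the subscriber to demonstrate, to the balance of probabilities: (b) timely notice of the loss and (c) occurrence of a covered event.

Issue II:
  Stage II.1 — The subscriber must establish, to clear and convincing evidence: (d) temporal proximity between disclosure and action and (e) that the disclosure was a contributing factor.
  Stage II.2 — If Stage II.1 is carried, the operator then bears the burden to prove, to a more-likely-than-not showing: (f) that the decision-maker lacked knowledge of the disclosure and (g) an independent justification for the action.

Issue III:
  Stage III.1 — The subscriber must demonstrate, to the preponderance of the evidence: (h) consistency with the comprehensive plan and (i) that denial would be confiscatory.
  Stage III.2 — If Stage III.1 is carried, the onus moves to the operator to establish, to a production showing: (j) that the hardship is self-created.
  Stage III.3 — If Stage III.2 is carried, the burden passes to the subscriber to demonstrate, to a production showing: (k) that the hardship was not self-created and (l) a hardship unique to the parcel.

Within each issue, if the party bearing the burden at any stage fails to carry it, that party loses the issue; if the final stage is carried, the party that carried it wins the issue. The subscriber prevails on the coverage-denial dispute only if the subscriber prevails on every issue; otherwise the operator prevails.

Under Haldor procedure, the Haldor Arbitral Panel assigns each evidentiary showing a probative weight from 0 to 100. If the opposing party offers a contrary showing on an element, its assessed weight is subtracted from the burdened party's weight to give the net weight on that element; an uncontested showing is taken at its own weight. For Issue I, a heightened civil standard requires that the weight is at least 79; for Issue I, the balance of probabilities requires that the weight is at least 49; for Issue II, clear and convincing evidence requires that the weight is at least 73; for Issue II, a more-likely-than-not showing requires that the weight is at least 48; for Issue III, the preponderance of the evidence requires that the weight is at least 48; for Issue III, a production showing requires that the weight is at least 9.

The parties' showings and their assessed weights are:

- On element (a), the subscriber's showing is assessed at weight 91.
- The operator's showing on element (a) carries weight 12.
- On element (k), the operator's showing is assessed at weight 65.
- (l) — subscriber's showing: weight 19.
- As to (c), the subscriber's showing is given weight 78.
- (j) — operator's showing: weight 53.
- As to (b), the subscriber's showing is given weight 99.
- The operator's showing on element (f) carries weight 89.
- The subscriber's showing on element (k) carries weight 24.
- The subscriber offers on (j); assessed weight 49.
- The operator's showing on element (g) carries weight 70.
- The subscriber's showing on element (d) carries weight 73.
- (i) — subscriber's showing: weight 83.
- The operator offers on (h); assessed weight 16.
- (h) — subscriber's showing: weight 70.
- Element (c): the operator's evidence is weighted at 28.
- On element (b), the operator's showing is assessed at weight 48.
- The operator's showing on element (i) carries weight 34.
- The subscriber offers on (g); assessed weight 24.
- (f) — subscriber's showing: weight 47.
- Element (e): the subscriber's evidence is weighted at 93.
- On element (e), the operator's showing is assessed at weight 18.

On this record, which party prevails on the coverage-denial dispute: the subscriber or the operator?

— Issue I —
Stage I.1 — burden on subscriber; standard: a heightened civil standard (weight is at least 79).
    (a): 91 − 12 = 79 ≥ 79 [met]
  Stage I.1 is satisfied; the subscriber continues to bear the burden.
Stage I.2 — burden on subscriber; standard: the balance of probabilities (weight is at least 49).
    (b): 99 − 48 = 51 ≥ 49 [met]
    (c): 78 − 28 = 50 ≥ 49 [met]
  The subscriber carries the last stage.
With every stage satisfied, the subscriber prevails on this issue.
— Issue II —
Stage II.1 — burden on subscriber; standard: clear and convincing evidence (weight is at least 73).
    (d): 73 ≥ 73 [met]
    (e): 93 − 18 = 75 ≥ 73 [met]
  Stage II.1 carried; the burden shifts to the operator.
Stage II.2 — burden on operator; standard: a more-likely-than-not showing (weight is at least 48).
    (f): 89 − 47 = 42 < 48 [not met]
    (g): 70 − 24 = 46 < 48 [not met]
  The operator does not carry Stage II.2.
The analysis ends at Stage II.2; the subscriber prevails on this issue.
— Issue III —
At Stage III.1 the subscriber must meet the preponderance of the evidence (weight is at least 48): on (h) the weight is 70 less the opposing 16 gives net 54, ≥ 48, so (h) meets the standard; on (i) the weight is 83 less the opposing 34 gives net 49, ≥ 48, so (i) meets the standard.
  The subscriber carries Stage III.1; the operator now bears the burden.
At Stage III.2 the operator must meet a production showing (weight is at least 9): on (j) the weight is 53 less the opposing 49 gives net 4, which does not reach 9, so (j) does not meet the standard.
  Stage III.2 not carried; the operator fails its burden.
So the subscriber prevails on this issue.
Per-issue: Issue I → subscriber; Issue II → subscriber; Issue III → subscriber. The subscriber must prevail on every issue; overall, the subscriber prevails.

subscriber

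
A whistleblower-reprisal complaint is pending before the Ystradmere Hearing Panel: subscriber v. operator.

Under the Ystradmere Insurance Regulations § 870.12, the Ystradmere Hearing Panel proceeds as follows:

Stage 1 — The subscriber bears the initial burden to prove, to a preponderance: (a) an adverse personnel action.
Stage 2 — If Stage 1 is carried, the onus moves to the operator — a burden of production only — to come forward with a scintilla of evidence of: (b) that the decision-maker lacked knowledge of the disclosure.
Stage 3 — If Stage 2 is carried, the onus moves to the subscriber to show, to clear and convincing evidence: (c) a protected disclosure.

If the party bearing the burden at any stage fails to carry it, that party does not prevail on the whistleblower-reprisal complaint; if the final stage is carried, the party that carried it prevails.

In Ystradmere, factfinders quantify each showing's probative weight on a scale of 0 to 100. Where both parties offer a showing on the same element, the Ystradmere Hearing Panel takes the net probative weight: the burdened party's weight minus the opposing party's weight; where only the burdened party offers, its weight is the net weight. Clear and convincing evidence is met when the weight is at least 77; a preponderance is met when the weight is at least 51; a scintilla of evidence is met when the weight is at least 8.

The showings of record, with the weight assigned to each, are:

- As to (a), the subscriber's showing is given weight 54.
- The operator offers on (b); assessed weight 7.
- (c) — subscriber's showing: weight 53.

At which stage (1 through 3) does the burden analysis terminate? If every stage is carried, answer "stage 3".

stage 2

Stage 1 (subscriber, a preponderance, weight is at least 51): (a) 54 ≥ 51 — meets.
  All elements met. The burden passes to the operator.
Stage 2 (operator, a scintilla of evidence, weight is at least 8): (b) 7 < 8 — fails.
  Stage 2 not carried; the operator fails its burden.
The subscriber prevails.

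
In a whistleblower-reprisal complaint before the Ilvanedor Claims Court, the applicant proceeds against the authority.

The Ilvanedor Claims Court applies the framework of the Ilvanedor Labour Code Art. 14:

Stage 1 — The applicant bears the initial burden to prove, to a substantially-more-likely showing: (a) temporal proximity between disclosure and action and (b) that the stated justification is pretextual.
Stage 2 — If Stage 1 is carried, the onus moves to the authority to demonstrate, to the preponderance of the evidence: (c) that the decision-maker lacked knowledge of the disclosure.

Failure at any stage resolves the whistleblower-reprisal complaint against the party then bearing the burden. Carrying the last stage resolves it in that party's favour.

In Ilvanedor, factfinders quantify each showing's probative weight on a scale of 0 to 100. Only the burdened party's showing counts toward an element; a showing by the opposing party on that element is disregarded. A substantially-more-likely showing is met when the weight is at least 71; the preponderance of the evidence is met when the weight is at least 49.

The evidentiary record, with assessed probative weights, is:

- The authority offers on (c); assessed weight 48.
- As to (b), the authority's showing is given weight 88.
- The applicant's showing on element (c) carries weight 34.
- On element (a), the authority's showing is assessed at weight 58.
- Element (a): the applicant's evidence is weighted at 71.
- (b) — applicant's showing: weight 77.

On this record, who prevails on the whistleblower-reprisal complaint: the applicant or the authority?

applicant

At Stage 1 the applicant must meet a substantially-more-likely showing (weight is at least 71): on (a) the weight is 71 (the authority's 58 is given no effect), ≥ 71, so (a) meets the standard; on (b) the weight is 77 (the authority's 88 is given no effect), which does reach 71, so (b) meets the standard.
  Stage 1 carried; the burden shifts to the authority.
At Stage 2 the authority must meet the preponderance of the evidence (weight is at least 49): on (c) the weight is 48 (the applicant's 34 is given no effect), < 49, so (c) does not meet the standard.
  Not every element is met, so the authority fails to carry Stage 2.
So the applicant prevails.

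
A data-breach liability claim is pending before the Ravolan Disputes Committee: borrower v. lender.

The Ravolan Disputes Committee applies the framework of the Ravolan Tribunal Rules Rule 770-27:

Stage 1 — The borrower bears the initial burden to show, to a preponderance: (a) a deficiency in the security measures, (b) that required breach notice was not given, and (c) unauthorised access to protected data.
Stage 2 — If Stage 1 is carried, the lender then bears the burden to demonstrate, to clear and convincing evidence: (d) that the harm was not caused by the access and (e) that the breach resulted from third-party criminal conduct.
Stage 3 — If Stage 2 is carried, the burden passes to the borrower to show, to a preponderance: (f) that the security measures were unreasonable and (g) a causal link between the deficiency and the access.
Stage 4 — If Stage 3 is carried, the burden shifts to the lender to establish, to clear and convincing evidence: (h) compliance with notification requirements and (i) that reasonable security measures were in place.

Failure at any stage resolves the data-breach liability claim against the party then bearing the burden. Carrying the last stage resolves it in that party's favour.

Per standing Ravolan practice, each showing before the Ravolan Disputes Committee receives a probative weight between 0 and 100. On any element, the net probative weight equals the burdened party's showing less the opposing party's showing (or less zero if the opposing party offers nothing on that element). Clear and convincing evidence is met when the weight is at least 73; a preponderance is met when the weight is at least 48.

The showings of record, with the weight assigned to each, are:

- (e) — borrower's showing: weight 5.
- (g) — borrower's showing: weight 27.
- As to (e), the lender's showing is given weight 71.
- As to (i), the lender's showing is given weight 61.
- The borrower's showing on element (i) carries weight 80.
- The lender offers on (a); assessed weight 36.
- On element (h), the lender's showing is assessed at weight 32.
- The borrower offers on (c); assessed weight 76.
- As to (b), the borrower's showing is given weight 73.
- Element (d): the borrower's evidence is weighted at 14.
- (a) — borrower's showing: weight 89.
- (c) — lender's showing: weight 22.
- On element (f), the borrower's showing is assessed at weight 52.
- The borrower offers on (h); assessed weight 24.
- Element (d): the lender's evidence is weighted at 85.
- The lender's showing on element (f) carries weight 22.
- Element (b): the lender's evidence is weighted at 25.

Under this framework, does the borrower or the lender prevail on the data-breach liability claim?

At Stage 1 the borrower must meet a preponderance (weight is at least 48): on (a) the weight is 89 less the opposing 36 gives net 53, ≥ 48, so (a) meets the standard; on (b) the weight is 73 less the opposing 25 gives net 48, which does reach 48, so (b) meets the standard; on (c) the weight is 76 less the opposing 22 gives net 54, ≥ 48, so (c) meets the standard.
  Stage 1 carried; the burden shifts to the lender.
At Stage 2 the lender must meet clear and convincing evidence (weight is at least 73): on (d) the weight is 85 less the opposing 14 gives net 71, < 73, so (d) does not meet the standard; on (e) the weight is 71 less the opposing 5 gives net 66, < 73, so (e) does not meet the standard.
  Stage 2 not carried; the lender fails its burden.
The borrower prevails.

borrower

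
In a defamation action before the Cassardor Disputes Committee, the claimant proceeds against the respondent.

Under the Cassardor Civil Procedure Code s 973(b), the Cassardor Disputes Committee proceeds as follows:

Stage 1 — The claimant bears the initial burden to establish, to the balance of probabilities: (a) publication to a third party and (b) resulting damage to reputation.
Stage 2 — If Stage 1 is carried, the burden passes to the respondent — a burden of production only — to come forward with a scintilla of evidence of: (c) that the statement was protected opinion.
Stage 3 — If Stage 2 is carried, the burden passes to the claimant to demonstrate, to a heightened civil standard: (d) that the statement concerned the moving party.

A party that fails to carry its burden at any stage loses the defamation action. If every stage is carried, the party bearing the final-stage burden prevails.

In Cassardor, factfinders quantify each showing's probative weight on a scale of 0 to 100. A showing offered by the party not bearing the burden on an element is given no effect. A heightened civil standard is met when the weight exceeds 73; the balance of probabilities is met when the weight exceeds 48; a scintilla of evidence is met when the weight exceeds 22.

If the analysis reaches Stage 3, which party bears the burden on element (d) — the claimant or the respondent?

claimant

Stage 3's rule assigns the burden to the claimant (to a heightened civil standard).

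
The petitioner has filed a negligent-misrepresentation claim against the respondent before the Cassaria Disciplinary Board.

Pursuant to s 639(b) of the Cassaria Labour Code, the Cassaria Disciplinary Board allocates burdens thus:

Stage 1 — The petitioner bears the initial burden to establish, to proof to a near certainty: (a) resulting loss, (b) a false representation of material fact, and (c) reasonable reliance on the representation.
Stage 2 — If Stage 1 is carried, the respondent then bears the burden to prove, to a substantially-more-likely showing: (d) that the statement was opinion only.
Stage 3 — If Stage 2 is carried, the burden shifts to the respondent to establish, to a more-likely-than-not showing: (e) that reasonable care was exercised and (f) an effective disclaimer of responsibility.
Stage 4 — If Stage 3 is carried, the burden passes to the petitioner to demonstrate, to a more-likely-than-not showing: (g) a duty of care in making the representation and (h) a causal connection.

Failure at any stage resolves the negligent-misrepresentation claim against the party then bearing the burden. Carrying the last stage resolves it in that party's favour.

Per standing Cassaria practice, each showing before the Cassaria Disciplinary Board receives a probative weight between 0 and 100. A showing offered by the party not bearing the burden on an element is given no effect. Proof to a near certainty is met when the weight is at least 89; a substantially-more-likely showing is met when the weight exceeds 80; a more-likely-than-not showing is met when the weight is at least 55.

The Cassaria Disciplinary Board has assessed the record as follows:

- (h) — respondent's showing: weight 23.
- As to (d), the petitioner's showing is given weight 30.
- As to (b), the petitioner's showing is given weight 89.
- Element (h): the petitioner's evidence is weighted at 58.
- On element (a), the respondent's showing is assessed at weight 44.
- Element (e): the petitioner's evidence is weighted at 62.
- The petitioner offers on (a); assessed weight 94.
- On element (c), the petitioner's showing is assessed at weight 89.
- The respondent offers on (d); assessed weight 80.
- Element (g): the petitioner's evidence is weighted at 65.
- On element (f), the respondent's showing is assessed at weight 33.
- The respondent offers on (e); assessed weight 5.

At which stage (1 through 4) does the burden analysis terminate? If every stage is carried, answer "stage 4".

At Stage 1 the petitioner must meet proof to a near certainty (weight is at least 89): on (a) the weight is 94 (the respondent's 44 is given no effect), which does reach 89, so (a) meets the standard; on (b) the weight is 89, which does reach 89, so (b) meets the standard; on (c) the weight is 89, ≥ 89, so (c) meets the standard.
  Stage 1 is satisfied; the onus moves to the respondent.
At Stage 2 the respondent must meet a substantially-more-likely showing (weight exceeds 80): on (d) the weight is 80 (the petitioner's 30 is given no effect), which does not exceed 80, so (d) does not meet the standard.
  The respondent does not carry Stage 2.
So the petitioner prevails.

stage 2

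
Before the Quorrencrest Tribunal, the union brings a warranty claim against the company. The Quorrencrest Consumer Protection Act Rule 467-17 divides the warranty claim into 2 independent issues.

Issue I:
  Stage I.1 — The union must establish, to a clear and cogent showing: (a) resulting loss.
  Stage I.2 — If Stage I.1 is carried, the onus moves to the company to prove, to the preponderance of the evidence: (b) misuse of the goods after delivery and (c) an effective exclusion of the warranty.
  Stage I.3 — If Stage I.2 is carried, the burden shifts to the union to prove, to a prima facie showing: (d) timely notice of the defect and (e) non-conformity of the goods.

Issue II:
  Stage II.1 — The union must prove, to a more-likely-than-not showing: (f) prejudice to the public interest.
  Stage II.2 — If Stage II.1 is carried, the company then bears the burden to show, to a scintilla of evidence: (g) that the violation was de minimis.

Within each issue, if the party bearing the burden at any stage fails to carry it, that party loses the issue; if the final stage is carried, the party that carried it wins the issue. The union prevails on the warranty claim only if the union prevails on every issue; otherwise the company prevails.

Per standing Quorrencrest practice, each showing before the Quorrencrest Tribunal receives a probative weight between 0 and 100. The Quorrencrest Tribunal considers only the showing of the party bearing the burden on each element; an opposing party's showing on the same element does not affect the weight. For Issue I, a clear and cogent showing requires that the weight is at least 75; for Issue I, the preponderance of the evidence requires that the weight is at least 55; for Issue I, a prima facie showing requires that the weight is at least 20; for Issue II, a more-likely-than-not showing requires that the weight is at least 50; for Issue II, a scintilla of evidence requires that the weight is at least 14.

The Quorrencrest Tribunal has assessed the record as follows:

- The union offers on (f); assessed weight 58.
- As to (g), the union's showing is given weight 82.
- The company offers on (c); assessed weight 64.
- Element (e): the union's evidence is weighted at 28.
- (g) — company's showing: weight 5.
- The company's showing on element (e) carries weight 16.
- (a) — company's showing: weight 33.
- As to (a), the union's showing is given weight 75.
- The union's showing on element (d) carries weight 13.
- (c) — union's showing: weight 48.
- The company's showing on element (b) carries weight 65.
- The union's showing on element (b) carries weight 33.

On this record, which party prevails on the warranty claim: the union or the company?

company

— Issue I —
At Stage I.1 the union must meet a clear and cogent showing (weight is at least 75): on (a) the weight is 75 (the company's 33 is given no effect), which does reach 75, so (a) meets the standard.
  All elements met. The burden passes to the company.
At Stage I.2 the company must meet the preponderance of the evidence (weight is at least 55): on (b) the weight is 65 (the union's 33 is given no effect), which does reach 55, so (b) meets the standard; on (c) the weight is 64 (the union's 48 is given no effect), ≥ 55, so (c) meets the standard.
  All elements met. The burden passes to the union.
At Stage I.3 the union must meet a prima facie showing (weight is at least 20): on (d) the weight is 13, < 20, so (d) does not meet the standard; on (e) the weight is 28 (the company's 16 is given no effect), ≥ 20, so (e) meets the standard.
  Stage I.3 not carried; the union fails its burden.
The analysis ends at Stage I.3; the company prevails on this issue.
— Issue II —
Stage II.1 (union, a more-likely-than-not showing, weight is at least 50): (f) 58 ≥ 50 — meets.
  All elements met. The burden passes to the company.
Stage II.2 (company, a scintilla of evidence, weight is at least 14): (g) 5 (union's 82 disregarded) < 14 — fails.
  Stage II.2 not carried; the company fails its burden.
So the union prevails on this issue.
Per-issue: Issue I → company; Issue II → union. The union must prevail on every issue; overall, the company prevails.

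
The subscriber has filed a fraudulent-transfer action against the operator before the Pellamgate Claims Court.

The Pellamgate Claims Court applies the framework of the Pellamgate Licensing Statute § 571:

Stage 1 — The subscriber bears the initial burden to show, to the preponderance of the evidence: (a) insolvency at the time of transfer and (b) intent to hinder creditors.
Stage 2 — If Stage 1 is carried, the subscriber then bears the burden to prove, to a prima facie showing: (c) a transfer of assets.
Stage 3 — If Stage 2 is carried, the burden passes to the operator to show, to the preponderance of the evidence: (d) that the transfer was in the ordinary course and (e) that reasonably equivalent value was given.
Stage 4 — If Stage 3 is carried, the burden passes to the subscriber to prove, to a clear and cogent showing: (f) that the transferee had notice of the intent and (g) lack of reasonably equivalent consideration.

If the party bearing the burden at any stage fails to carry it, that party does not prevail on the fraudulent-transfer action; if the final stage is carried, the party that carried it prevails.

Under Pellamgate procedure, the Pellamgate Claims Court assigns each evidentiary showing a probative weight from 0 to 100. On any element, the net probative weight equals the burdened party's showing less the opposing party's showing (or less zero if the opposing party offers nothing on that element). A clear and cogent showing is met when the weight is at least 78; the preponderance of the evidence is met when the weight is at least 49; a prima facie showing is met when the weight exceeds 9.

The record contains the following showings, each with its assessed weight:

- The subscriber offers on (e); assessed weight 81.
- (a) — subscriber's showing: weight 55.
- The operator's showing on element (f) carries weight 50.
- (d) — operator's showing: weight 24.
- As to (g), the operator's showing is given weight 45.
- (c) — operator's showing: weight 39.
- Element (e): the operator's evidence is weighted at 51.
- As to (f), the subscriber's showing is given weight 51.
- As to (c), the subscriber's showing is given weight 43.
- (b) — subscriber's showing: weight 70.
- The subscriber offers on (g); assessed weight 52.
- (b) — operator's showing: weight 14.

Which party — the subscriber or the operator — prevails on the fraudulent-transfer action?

Stage 1 (subscriber, the preponderance of the evidence, weight is at least 49): (a) 55 ≥ 49 — meets; (b) net 70−14=56 ≥ 49 — meets.
  All elements met. The subscriber retains the burden for Stage 2.
Stage 2 (subscriber, a prima facie showing, weight exceeds 9): (c) net 43−39=4 ≤ 9 — fails.
  The subscriber does not carry Stage 2.
The analysis ends at Stage 2; the operator prevails.

operator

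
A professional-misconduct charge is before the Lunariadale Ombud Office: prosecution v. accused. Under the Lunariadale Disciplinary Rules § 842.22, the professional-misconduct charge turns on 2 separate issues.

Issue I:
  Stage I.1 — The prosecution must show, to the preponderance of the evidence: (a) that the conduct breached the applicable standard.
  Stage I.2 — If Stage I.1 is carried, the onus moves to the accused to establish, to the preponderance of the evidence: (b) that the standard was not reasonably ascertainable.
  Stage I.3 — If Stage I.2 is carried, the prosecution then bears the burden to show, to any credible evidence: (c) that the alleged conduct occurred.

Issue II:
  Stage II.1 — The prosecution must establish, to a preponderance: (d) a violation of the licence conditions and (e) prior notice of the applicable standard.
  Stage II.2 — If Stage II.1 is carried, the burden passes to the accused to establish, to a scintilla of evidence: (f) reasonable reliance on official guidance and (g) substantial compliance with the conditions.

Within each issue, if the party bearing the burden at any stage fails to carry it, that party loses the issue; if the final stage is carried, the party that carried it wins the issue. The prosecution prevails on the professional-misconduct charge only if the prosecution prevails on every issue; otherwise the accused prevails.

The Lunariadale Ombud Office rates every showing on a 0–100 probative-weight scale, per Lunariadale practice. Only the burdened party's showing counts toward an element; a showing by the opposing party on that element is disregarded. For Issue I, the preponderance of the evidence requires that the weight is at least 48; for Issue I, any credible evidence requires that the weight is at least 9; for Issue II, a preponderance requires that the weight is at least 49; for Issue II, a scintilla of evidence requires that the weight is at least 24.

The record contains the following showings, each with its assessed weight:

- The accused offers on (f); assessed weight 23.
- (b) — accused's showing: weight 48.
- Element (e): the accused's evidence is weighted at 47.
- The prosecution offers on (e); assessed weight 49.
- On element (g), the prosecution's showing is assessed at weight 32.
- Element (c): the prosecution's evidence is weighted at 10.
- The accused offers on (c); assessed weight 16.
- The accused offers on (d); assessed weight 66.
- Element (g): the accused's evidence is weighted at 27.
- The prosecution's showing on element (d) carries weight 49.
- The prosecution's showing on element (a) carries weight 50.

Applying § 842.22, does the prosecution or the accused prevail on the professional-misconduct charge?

— Issue I —
Stage I.1 (prosecution, the preponderance of the evidence, weight is at least 48): (a) 50 ≥ 48 — meets.
  Stage I.1 is satisfied; the onus moves to the accused.
Stage I.2 (accused, the preponderance of the evidence, weight is at least 48): (b) 48 ≥ 48 — meets.
  All elements met. The burden passes to the prosecution.
Stage I.3 (prosecution, any credible evidence, weight is at least 9): (c) 10 (accused's 16 disregarded) ≥ 9 — meets.
  Stage I.3 carried; the final stage is satisfied.
With every stage satisfied, the prosecution prevails on this issue.
— Issue II —
Stage II.1 — burden on prosecution; standard: a preponderance (weight is at least 49).
    (d): 49 (accused's 66 disregarded) ≥ 49 [met]
    (e): 49 (accused's 47 disregarded) ≥ 49 [met]
  Stage II.1 carried; the burden shifts to the accused.
Stage II.2 — burden on accused; standard: a scintilla of evidence (weight is at least 24).
    (f): 23 < 24 [not met]
    (g): 27 (prosecution's 32 disregarded) ≥ 24 [met]
  Stage II.2 not carried; the accused fails its burden.
The prosecution prevails on this issue.
Per-issue: Issue I → prosecution; Issue II → prosecution. The prosecution must prevail on every issue; overall, the prosecution prevails.

prosecution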